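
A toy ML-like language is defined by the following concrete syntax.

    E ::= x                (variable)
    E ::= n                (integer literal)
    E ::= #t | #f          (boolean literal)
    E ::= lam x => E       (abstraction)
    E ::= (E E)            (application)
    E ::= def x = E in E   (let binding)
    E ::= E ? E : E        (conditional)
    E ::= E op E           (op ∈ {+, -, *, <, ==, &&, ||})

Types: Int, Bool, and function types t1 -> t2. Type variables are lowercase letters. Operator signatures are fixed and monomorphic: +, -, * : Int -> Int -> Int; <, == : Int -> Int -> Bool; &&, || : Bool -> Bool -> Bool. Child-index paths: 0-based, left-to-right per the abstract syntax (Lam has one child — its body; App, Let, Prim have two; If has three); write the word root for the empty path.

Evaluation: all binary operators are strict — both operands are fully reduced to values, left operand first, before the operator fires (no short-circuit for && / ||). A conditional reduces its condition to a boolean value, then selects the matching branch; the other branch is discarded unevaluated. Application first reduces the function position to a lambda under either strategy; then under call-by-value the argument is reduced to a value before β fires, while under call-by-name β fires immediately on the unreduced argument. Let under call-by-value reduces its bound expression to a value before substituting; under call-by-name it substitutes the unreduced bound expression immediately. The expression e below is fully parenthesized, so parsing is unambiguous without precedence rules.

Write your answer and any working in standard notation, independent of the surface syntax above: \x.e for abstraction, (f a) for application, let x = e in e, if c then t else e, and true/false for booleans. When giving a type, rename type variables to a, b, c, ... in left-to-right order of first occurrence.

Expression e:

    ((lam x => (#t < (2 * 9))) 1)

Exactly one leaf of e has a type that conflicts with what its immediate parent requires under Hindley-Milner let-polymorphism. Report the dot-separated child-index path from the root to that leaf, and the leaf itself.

Derivation:
  unify Bool ~ Int
  FAIL: mismatch Bool ~ Int

Answer: 0.0.0 : true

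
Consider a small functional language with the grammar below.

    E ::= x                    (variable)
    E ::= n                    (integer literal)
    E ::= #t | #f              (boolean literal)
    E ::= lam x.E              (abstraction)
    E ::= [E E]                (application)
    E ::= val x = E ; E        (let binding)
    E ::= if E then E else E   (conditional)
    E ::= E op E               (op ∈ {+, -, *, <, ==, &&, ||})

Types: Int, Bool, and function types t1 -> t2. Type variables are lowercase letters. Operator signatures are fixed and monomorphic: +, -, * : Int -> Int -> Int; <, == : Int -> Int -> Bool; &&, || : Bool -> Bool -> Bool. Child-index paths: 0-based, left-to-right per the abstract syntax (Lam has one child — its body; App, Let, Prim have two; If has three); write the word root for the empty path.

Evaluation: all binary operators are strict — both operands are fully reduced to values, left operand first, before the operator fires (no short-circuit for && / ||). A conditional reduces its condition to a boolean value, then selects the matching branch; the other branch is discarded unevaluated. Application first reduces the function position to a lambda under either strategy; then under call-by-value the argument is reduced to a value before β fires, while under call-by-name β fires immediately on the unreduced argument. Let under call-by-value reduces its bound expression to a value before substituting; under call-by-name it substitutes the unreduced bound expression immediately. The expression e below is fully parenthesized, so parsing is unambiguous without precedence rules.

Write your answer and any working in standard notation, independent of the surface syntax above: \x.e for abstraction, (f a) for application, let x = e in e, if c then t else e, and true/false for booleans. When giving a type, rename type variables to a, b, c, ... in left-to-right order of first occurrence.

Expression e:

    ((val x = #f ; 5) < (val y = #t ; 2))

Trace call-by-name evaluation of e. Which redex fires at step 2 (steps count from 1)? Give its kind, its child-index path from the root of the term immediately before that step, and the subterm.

Trace:
step 0: ((let x = false in 5) < (let y = true in 2))
step 1: [let@0] (5 < (let y = true in 2))
step 2: [let@1] (5 < 2)

Answer: let at 1 : (let y = true in 2)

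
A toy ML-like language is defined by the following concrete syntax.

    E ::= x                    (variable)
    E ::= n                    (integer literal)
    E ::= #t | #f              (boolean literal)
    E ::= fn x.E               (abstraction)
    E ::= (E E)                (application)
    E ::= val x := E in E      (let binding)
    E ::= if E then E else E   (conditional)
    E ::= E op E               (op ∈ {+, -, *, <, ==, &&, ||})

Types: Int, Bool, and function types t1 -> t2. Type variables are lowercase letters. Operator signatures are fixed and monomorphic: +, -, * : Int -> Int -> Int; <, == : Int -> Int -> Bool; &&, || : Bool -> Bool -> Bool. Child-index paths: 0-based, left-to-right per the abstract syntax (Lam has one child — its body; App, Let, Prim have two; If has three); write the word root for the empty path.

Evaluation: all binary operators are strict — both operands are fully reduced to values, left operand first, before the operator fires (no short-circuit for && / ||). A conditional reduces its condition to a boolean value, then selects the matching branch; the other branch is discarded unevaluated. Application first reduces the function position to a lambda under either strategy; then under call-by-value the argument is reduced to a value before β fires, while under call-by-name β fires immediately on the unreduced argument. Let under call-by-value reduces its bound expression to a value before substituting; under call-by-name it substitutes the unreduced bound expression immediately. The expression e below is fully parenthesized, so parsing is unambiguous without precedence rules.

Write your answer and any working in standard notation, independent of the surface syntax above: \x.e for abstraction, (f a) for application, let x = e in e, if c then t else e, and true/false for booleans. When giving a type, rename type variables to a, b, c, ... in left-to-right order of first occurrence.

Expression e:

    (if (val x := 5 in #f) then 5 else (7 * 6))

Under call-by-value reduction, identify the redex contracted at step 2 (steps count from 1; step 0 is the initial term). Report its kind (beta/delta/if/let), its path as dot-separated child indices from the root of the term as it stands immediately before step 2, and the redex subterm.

Answer: if at root : (if false then 5 else (7 * 6))

Trace:
step 0: (if (let x = 5 in false) then 5 else (7 * 6))
step 1: [let@0] (if false then 5 else (7 * 6))
step 2: [if@root] (7 * 6)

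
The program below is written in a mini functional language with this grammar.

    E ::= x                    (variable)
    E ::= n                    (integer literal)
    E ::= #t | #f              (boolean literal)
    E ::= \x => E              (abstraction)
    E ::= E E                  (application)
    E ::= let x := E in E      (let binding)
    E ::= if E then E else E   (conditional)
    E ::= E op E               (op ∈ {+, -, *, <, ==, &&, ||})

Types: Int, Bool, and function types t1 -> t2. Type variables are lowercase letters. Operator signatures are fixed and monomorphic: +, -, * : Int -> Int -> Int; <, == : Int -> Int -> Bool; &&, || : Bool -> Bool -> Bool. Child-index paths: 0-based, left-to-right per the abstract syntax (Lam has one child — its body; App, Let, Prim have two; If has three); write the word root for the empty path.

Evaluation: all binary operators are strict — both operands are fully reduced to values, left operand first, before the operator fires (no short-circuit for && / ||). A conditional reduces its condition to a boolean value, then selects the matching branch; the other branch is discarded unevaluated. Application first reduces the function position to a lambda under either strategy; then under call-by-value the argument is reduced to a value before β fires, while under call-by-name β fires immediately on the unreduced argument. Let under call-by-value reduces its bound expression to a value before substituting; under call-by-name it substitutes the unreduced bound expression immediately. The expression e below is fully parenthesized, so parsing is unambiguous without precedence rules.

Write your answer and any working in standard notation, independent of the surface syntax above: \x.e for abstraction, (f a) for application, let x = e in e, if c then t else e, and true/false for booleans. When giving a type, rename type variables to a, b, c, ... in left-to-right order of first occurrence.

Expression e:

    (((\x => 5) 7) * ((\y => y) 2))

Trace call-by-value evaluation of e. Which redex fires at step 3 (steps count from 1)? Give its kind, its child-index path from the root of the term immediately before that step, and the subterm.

Derivation:
step 0: (((\x.5) 7) * ((\y.y) 2))
step 1: [beta@0] (5 * ((\y.y) 2))
step 2: [beta@1] (5 * 2)
step 3: [delta@root] 10

Answer: delta at root : (5 * 2)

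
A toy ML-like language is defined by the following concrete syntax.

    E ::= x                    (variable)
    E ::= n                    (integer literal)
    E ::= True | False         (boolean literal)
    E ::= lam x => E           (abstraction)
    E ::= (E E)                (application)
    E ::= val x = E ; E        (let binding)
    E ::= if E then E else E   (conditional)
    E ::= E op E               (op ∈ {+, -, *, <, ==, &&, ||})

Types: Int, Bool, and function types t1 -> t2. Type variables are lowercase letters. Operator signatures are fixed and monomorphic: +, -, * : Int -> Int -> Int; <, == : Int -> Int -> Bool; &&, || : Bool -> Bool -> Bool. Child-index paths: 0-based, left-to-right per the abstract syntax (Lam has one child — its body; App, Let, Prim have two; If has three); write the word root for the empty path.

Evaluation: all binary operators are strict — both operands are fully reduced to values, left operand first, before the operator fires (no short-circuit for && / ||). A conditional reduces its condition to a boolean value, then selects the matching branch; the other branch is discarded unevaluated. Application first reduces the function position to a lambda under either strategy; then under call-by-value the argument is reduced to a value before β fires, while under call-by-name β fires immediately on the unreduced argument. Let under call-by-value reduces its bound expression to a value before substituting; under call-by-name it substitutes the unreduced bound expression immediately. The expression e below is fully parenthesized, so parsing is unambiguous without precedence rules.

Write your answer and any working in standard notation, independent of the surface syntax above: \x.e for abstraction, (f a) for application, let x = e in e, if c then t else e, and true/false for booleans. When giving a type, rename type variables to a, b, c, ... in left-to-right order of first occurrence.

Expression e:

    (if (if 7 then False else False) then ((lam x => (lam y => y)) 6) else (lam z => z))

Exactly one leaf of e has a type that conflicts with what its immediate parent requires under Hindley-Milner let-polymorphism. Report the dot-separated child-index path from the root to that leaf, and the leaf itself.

Derivation:
  unify Int ~ Bool
  FAIL: mismatch Int ~ Bool

Answer: 0.0 : 7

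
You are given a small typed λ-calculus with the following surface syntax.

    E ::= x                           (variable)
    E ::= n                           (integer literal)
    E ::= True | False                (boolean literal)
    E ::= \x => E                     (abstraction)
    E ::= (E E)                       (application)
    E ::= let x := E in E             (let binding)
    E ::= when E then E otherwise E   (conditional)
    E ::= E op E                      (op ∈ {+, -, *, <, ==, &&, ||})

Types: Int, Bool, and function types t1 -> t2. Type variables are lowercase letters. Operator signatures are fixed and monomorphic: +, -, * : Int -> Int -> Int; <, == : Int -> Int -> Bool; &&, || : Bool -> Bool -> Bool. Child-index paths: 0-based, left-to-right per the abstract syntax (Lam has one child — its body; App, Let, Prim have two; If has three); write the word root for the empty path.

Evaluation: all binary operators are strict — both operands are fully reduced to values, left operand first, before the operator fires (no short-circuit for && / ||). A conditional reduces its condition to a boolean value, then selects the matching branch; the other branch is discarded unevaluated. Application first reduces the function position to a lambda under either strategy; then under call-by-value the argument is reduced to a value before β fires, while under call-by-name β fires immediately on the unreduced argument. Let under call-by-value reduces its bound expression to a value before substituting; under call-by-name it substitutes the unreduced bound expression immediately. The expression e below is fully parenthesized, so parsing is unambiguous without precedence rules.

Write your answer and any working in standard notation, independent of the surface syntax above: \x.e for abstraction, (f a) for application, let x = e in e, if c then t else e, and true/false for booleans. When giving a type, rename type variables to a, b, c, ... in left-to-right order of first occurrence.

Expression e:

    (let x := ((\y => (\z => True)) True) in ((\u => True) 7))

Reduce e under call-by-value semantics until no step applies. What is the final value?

Answer: true

Working:
step 0: (let x = ((\y.(\z.true)) true) in ((\u.true) 7))
step 1: [beta@0] (let x = (\z.true) in ((\u.true) 7))
step 2: [let@root] ((\u.true) 7)
step 3: [beta@root] true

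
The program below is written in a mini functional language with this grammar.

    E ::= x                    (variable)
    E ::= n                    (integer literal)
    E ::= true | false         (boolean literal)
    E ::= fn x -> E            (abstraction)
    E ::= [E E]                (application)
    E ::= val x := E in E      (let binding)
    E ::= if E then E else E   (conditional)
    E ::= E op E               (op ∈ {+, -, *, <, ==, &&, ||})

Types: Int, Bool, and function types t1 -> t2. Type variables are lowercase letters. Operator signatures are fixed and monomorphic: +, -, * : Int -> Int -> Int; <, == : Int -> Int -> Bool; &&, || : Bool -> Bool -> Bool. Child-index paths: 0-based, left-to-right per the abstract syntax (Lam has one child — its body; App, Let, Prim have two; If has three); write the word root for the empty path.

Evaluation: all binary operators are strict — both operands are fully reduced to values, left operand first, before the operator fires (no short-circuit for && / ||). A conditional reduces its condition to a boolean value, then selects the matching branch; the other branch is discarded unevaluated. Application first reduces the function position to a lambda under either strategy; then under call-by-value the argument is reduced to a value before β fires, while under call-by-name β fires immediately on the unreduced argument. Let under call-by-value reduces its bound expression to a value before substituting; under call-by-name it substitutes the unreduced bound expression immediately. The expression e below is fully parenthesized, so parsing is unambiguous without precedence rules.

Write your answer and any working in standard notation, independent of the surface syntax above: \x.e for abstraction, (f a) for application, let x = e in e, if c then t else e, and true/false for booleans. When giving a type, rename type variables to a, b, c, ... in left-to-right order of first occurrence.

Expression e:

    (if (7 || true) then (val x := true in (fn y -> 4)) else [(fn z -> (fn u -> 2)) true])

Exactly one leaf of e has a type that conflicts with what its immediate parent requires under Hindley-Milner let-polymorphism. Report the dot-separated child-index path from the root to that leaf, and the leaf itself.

Answer: 0.0 : 7

Derivation:
  unify Int ~ Bool
  FAIL: mismatch Int ~ Bool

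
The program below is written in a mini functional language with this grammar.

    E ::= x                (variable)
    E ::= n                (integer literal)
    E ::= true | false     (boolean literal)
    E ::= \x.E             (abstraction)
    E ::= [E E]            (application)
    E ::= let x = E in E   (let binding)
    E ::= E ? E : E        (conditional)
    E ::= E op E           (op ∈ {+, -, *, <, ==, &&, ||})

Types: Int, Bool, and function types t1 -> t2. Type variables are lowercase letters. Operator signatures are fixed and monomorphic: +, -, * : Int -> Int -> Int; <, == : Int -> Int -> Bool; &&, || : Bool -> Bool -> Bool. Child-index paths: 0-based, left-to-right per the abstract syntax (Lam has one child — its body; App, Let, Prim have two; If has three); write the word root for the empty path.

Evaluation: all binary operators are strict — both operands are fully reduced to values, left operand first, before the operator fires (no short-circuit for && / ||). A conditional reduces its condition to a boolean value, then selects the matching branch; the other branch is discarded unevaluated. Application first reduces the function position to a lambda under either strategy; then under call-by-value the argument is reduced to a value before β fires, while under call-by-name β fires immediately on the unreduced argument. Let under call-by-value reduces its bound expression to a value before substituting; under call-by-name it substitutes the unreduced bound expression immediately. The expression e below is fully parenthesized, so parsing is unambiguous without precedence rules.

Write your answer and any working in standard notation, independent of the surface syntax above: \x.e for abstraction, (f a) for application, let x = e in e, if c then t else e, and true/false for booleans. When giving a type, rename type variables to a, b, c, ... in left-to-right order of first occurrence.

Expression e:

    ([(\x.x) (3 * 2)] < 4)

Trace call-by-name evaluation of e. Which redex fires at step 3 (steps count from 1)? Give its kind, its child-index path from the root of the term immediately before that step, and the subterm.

Answer: delta at root : (6 < 4)

Trace:
step 0: (((\x.x) (3 * 2)) < 4)
step 1: [beta@0] ((3 * 2) < 4)
step 2: [delta@0] (6 < 4)
step 3: [delta@root] false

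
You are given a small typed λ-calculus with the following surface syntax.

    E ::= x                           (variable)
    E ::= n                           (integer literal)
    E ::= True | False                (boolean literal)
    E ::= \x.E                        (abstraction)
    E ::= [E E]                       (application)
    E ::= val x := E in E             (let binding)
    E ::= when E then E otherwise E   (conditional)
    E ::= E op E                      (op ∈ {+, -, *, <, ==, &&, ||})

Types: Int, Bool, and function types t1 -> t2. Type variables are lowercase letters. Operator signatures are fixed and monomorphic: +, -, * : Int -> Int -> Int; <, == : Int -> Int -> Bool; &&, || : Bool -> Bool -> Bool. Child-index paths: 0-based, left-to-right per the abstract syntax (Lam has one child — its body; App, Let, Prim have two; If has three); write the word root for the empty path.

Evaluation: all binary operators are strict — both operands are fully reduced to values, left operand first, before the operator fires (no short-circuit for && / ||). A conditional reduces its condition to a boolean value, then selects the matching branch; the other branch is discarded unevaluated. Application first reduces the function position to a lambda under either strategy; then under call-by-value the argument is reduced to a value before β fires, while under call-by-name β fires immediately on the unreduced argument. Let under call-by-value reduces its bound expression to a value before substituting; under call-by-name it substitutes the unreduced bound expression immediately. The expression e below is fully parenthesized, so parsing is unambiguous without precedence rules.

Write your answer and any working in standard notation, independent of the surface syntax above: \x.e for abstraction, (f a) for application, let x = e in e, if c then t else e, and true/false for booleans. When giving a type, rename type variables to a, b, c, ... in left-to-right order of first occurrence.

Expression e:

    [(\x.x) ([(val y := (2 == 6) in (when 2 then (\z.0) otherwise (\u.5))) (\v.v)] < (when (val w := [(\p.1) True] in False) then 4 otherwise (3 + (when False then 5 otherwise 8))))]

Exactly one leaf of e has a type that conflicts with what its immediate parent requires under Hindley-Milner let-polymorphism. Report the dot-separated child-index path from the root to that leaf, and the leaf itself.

Derivation:
x : a
\x._ : a -> a
  unify Int ~ Int
  unify Int ~ Int
let y : Bool
  unify Int ~ Bool
  FAIL: mismatch Int ~ Bool

Answer: 1.0.0.1.0 : 2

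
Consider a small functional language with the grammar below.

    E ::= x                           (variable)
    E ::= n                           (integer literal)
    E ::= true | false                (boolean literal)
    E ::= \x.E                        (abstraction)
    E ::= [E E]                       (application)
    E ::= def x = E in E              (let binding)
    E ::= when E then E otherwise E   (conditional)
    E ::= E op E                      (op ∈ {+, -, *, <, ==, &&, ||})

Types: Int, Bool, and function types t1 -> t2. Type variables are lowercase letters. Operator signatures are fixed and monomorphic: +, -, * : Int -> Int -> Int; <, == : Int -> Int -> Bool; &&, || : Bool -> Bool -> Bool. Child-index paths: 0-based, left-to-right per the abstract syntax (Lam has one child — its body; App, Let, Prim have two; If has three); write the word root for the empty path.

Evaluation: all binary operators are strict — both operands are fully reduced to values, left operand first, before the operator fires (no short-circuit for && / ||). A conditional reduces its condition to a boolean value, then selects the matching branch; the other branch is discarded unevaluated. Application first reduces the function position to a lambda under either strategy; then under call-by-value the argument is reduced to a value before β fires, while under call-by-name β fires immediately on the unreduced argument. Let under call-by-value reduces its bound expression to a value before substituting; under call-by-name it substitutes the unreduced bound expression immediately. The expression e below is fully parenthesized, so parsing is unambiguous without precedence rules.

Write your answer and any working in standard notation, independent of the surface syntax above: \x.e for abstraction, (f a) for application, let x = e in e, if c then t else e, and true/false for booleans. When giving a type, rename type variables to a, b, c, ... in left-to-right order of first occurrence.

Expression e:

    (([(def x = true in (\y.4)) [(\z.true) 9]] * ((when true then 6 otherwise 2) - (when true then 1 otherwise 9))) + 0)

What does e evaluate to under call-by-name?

Derivation:
step 0: ((((let x = true in (\y.4)) ((\z.true) 9)) * ((if true then 6 else 2) - (if true then 1 else 9))) + 0)
step 1: [let@0.0.0] ((((\y.4) ((\z.true) 9)) * ((if true then 6 else 2) - (if true then 1 else 9))) + 0)
step 2: [beta@0.0] ((4 * ((if true then 6 else 2) - (if true then 1 else 9))) + 0)
step 3: [if@0.1.0] ((4 * (6 - (if true then 1 else 9))) + 0)
step 4: [if@0.1.1] ((4 * (6 - 1)) + 0)
step 5: [delta@0.1] ((4 * 5) + 0)
step 6: [delta@0] (20 + 0)
step 7: [delta@root] 20

Answer: 20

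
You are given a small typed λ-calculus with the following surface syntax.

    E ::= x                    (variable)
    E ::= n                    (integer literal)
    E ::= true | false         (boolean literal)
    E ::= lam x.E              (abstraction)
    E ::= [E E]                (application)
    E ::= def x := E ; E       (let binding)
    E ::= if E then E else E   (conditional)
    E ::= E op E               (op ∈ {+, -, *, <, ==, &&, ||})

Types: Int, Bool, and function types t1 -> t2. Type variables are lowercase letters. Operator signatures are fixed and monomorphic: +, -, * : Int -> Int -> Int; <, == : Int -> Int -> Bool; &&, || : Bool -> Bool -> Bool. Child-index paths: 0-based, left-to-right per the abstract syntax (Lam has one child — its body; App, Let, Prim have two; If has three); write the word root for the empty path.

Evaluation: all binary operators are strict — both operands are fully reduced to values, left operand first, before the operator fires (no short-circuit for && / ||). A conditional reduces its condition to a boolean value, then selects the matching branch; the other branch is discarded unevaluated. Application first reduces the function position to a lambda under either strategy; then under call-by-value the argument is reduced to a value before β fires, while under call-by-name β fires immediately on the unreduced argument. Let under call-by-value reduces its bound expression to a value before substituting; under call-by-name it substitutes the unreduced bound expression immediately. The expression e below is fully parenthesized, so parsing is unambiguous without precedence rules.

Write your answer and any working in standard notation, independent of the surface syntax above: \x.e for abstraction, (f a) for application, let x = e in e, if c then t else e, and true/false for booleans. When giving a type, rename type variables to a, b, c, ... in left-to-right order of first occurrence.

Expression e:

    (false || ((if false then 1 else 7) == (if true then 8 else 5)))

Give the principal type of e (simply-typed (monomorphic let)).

Trace:
  unify Bool ~ Bool
  unify Bool ~ Bool
  unify Int ~ Int
  unify Int ~ Int
  unify Bool ~ Bool
  unify Int ~ Int
  unify Int ~ Int
  unify Bool ~ Bool

Answer: Bool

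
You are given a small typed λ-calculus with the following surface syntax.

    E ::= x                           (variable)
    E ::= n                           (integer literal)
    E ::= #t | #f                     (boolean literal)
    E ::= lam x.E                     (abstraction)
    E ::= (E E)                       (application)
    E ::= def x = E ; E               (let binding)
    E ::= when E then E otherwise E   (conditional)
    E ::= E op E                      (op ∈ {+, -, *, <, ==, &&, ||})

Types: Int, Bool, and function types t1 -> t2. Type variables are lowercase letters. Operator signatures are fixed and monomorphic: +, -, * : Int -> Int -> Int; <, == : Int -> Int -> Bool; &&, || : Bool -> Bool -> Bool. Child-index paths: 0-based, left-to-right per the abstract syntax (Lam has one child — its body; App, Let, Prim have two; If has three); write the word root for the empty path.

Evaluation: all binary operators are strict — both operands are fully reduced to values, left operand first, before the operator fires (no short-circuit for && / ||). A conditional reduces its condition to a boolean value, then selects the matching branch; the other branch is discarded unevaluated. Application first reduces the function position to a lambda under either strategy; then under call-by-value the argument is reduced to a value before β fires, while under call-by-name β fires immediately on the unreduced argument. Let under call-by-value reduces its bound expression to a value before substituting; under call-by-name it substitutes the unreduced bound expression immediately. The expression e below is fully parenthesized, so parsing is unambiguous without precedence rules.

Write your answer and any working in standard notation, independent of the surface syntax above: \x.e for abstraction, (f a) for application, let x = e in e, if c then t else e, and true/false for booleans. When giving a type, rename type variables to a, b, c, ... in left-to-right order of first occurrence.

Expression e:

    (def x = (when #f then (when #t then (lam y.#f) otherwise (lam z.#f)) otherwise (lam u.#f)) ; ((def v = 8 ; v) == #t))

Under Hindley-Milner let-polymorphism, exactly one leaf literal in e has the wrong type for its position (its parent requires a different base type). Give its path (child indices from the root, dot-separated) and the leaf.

Trace:
  unify Bool ~ Bool
  unify Bool ~ Bool
\y._ : a -> Bool
\z._ : b -> Bool
  unify a -> Bool ~ b -> Bool
  unify a ~ b
  unify Bool ~ Bool
\u._ : c -> Bool
  unify b -> Bool ~ c -> Bool
  unify b ~ c
  unify Bool ~ Bool
let x : forall. c -> Bool
let v : Int
v : Int
  unify Int ~ Int
  unify Bool ~ Int
  FAIL: mismatch Bool ~ Int

Answer: 1.1 : true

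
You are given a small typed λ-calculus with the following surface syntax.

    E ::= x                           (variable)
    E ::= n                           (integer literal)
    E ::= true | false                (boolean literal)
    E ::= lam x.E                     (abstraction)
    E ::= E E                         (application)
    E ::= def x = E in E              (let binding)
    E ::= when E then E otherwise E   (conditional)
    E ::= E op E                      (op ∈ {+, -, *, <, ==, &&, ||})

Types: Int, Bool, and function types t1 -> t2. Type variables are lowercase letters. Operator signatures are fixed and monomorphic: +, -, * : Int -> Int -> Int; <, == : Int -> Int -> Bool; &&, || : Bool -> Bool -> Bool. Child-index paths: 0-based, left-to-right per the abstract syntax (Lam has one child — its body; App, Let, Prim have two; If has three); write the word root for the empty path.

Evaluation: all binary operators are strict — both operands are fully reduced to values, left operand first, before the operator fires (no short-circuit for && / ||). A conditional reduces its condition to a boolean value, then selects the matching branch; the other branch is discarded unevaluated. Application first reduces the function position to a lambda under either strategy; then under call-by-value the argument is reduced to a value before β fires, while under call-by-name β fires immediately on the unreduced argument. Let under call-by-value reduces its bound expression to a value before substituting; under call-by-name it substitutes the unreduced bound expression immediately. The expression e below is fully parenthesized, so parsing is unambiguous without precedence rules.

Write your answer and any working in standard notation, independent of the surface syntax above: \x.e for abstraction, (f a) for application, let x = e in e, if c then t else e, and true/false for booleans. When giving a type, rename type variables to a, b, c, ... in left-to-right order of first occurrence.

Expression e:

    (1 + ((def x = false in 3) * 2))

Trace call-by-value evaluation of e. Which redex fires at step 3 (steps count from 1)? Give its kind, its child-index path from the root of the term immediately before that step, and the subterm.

Answer: delta at root : (1 + 6)

Working:
step 0: (1 + ((let x = false in 3) * 2))
step 1: [let@1.0] (1 + (3 * 2))
step 2: [delta@1] (1 + 6)
step 3: [delta@root] 7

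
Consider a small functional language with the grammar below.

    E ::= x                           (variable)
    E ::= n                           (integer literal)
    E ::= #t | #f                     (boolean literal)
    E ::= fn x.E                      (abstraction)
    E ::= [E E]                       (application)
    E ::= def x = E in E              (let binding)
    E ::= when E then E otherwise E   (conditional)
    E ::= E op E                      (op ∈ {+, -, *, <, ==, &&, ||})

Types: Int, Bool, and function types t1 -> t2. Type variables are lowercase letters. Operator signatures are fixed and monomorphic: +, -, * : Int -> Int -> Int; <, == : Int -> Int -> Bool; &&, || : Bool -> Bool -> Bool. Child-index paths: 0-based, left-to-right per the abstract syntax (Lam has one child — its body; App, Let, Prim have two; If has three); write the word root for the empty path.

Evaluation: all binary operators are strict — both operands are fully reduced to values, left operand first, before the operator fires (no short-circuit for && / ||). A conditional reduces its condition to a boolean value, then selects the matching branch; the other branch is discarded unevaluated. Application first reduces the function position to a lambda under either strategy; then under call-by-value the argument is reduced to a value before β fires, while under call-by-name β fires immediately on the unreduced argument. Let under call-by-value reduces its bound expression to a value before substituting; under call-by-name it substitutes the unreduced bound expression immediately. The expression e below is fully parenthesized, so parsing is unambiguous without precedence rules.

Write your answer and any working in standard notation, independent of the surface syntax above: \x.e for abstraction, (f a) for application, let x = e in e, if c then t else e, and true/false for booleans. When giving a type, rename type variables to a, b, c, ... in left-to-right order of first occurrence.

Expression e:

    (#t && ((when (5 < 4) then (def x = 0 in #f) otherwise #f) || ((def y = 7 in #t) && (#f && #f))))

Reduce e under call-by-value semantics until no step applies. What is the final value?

Answer: false

Trace:
step 0: (true && ((if (5 < 4) then (let x = 0 in false) else false) || ((let y = 7 in true) && (false && false))))
step 1: [delta@1.0.0] (true && ((if false then (let x = 0 in false) else false) || ((let y = 7 in true) && (false && false))))
step 2: [if@1.0] (true && (false || ((let y = 7 in true) && (false && false))))
step 3: [let@1.1.0] (true && (false || (true && (false && false))))
step 4: [delta@1.1.1] (true && (false || (true && false)))
step 5: [delta@1.1] (true && (false || false))
step 6: [delta@1] (true && false)
step 7: [delta@root] false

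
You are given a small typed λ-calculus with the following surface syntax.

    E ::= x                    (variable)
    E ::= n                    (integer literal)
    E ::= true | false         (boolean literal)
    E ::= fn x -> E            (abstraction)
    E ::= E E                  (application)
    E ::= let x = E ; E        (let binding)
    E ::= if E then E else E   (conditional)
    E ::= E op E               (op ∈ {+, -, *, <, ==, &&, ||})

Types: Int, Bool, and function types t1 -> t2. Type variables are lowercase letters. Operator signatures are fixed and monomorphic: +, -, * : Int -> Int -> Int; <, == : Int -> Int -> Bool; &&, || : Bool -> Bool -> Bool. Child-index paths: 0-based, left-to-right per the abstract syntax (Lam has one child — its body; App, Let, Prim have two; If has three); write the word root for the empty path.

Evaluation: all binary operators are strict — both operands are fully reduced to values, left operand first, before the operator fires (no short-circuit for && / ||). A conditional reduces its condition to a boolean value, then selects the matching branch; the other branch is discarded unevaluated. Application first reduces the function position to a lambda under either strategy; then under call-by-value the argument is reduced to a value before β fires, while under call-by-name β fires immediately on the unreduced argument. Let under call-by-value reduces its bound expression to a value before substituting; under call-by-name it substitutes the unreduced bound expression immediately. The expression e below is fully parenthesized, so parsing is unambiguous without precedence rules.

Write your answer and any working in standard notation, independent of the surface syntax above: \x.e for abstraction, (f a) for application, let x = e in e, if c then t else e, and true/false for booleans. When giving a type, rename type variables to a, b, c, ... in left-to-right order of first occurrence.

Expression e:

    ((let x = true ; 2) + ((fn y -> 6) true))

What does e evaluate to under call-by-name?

Answer: 8

Trace:
step 0: ((let x = true in 2) + ((\y.6) true))
step 1: [let@0] (2 + ((\y.6) true))
step 2: [beta@1] (2 + 6)
step 3: [delta@root] 8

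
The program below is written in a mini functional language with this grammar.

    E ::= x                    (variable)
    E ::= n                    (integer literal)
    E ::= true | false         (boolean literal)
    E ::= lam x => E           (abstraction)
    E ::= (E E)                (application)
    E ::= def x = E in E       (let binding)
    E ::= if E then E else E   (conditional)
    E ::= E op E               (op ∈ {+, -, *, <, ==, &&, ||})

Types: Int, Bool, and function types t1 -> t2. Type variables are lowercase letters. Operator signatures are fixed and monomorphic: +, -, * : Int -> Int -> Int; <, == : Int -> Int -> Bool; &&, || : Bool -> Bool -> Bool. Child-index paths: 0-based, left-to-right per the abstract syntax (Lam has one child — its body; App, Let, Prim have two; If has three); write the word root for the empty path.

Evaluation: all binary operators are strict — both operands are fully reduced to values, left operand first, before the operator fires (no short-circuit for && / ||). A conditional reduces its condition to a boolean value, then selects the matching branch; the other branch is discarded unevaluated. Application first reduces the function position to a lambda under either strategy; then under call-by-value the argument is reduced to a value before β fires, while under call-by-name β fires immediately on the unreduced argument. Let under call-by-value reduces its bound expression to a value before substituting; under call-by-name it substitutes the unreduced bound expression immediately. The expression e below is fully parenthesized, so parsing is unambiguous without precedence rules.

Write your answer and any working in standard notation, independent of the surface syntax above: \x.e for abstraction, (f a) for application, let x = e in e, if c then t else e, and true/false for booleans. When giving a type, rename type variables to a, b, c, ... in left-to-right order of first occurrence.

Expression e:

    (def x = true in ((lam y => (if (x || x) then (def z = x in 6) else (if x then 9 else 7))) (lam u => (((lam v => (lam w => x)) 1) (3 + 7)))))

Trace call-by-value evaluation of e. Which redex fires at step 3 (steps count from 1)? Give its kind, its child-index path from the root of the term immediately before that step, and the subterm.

Answer: delta at 0 : (true || true)

Working:
step 0: (let x = true in ((\y.(if (x || x) then (let z = x in 6) else (if x then 9 else 7))) (\u.(((\v.(\w.x)) 1) (3 + 7)))))
step 1: [let@root] ((\y.(if (true || true) then (let z = true in 6) else (if true then 9 else 7))) (\u.(((\v.(\w.true)) 1) (3 + 7))))
step 2: [beta@root] (if (true || true) then (let z = true in 6) else (if true then 9 else 7))
step 3: [delta@0] (if true then (let z = true in 6) else (if true then 9 else 7))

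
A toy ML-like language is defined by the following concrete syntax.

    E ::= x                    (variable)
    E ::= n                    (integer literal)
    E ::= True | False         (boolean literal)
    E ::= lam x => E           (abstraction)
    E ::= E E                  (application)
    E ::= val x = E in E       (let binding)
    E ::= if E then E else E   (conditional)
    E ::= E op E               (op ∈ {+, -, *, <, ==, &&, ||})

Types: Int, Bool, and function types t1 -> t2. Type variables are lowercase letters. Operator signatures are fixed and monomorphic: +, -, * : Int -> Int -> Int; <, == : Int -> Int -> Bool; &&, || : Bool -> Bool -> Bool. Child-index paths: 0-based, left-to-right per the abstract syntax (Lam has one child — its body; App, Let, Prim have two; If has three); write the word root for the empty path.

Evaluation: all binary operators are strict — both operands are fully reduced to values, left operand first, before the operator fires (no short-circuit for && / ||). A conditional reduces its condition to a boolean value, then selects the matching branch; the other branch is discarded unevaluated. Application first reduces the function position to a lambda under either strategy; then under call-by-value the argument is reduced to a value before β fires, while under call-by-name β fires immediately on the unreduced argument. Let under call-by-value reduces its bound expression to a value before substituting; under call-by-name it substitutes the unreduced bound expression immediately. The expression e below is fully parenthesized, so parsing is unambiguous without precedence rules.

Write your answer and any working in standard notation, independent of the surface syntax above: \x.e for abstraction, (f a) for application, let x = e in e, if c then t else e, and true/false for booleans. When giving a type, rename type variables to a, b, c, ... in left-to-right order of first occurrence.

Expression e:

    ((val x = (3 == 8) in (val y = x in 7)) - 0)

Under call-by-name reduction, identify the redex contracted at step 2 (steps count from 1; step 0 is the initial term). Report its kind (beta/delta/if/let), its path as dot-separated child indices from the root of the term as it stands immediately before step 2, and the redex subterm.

Answer: let at 0 : (let y = (3 == 8) in 7)

Working:
step 0: ((let x = (3 == 8) in (let y = x in 7)) - 0)
step 1: [let@0] ((let y = (3 == 8) in 7) - 0)
step 2: [let@0] (7 - 0)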